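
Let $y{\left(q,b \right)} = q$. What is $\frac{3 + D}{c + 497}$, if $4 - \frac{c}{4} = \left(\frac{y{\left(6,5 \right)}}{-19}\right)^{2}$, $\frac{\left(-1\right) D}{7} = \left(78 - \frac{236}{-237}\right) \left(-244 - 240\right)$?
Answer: $\frac{22898535767}{43856613} \approx 522.12$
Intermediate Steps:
$D = \frac{63430136}{237}$ ($D = - 7 \left(78 - \frac{236}{-237}\right) \left(-244 - 240\right) = - 7 \left(78 - - \frac{236}{237}\right) \left(-484\right) = - 7 \left(78 + \frac{236}{237}\right) \left(-484\right) = - 7 \cdot \frac{18722}{237} \left(-484\right) = \left(-7\right) \left(- \frac{9061448}{237}\right) = \frac{63430136}{237} \approx 2.6764 \cdot 10^{5}$)
$c = \frac{5632}{361}$ ($c = 16 - 4 \left(\frac{6}{-19}\right)^{2} = 16 - 4 \left(6 \left(- \frac{1}{19}\right)\right)^{2} = 16 - 4 \left(- \frac{6}{19}\right)^{2} = 16 - \frac{144}{361} = \frac{5632}{361} \approx 15.601$)
$\frac{3 + D}{c + 497} = \frac{3 + \frac{63430136}{237}}{\frac{5632}{361} + 497} = \frac{63430847}{237 \cdot \frac{185049}{361}} = \frac{63430847}{237} \cdot \frac{361}{185049} = \frac{22898535767}{43856613}$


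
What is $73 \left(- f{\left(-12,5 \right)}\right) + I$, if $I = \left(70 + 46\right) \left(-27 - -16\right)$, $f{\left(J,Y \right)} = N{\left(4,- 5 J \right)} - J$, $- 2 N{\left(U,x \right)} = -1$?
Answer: $- \frac{4377}{2} \approx -2188.5$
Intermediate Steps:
$N{\left(U,x \right)} = \frac{1}{2}$ ($N{\left(U,x \right)} = \left(- \frac{1}{2}\right) \left(-1\right) = \frac{1}{2}$)
$f{\left(J,Y \right)} = \frac{1}{2} - J$
$I = -1276$ ($I = 116 \left(-27 + 16\right) = 116 \left(-11\right) = -1276$)
$73 \left(- f{\left(-12,5 \right)}\right) + I = 73 \left(- (\frac{1}{2} - -12)\right) - 1276 = 73 \left(- (\frac{1}{2} + 12)\right) - 1276 = 73 \left(\left(-1\right) \frac{25}{2}\right) - 1276 = 73 \left(- \frac{25}{2}\right) - 1276 = - \frac{1825}{2} - 1276 = - \frac{4377}{2}$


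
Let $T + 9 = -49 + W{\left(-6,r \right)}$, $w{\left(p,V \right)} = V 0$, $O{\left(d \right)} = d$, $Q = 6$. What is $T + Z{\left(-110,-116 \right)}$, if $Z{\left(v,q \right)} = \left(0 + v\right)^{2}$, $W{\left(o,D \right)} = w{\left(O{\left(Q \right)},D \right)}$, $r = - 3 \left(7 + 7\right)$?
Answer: $12042$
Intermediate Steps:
$w{\left(p,V \right)} = 0$
$r = -42$ ($r = \left(-3\right) 14 = -42$)
$W{\left(o,D \right)} = 0$
$Z{\left(v,q \right)} = v^{2}$
$T = -58$ ($T = -9 + \left(-49 + 0\right) = -9 - 49 = -58$)
$T + Z{\left(-110,-116 \right)} = -58 + \left(-110\right)^{2} = -58 + 12100 = 12042$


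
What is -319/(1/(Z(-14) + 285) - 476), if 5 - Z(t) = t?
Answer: 96976/144703 ≈ 0.67017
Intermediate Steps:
Z(t) = 5 - t
-319/(1/(Z(-14) + 285) - 476) = -319/(1/((5 - 1*(-14)) + 285) - 476) = -319/(1/((5 + 14) + 285) - 476) = -319/(1/(19 + 285) - 476) = -319/(1/304 - 476) = -319/(-144703/304) = -319*(-304/144703) = 96976/144703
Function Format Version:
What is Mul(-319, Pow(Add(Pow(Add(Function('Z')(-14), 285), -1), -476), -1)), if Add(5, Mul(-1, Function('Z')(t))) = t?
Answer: Rational(96976, 144703) ≈ 0.67017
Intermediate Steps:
Function('Z')(t) = Add(5, Mul(-1, t))
Mul(-319, Pow(Add(Pow(Add(Function('Z')(-14), 285), -1), -476), -1)) = Mul(-319, Pow(Add(Pow(Add(Add(5, Mul(-1, -14)), 285), -1), -476), -1)) = Mul(-319, Pow(Add(Pow(Add(Add(5, 14), 285), -1), -476), -1)) = Mul(-319, Pow(Add(Pow(Add(19, 285), -1), -476), -1)) = Mul(-319, Pow(Add(Pow(304, -1), -476), -1)) = Mul(-319, Pow(Add(Rational(1, 304), -476), -1)) = Mul(-319, Pow(Rational(-144703, 304), -1)) = Mul(-319, Rational(-304, 144703)) = Rational(96976, 144703)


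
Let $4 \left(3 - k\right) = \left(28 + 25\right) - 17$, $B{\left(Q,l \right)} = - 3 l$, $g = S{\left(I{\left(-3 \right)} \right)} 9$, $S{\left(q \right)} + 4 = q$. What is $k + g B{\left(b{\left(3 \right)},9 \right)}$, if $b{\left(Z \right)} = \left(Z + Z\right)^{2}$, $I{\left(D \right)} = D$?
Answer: $1695$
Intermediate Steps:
$S{\left(q \right)} = -4 + q$
$b{\left(Z \right)} = 4 Z^{2}$ ($b{\left(Z \right)} = \left(2 Z\right)^{2} = 4 Z^{2}$)
$g = -63$ ($g = \left(-4 - 3\right) 9 = \left(-7\right) 9 = -63$)
$k = -6$ ($k = 3 - \frac{\left(28 + 25\right) - 17}{4} = 3 - \frac{53 - 17}{4} = 3 - 9 = -6$)
$k + g B{\left(b{\left(3 \right)},9 \right)} = -6 - 63 \left(\left(-3\right) 9\right) = -6 - -1701 = -6 + 1701 = 1695$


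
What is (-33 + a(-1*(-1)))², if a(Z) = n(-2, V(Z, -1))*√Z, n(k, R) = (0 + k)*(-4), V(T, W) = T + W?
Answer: 625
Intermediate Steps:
n(k, R) = -4*k (n(k, R) = k*(-4) = -4*k)
a(Z) = 8*√Z (a(Z) = (-4*(-2))*√Z = 8*√Z)
(-33 + a(-1*(-1)))² = (-33 + 8*√(-1*(-1)))² = (-33 + 8*√1)² = (-33 + 8*1)² = (-33 + 8)² = (-25)² = 625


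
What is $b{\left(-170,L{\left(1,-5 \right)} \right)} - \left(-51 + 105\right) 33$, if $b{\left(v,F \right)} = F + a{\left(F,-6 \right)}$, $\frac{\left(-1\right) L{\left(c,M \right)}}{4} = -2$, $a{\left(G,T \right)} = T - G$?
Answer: $-1788$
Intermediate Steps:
$L{\left(c,M \right)} = 8$ ($L{\left(c,M \right)} = \left(-4\right) \left(-2\right) = 8$)
$b{\left(v,F \right)} = -6$ ($b{\left(v,F \right)} = F - \left(6 + F\right) = -6$)
$b{\left(-170,L{\left(1,-5 \right)} \right)} - \left(-51 + 105\right) 33 = -6 - \left(-51 + 105\right) 33 = -6 - 54 \cdot 33 = -6 - 1782 = -1788$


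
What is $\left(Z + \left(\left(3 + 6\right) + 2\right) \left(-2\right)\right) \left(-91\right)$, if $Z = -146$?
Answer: $15288$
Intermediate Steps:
$\left(Z + \left(\left(3 + 6\right) + 2\right) \left(-2\right)\right) \left(-91\right) = \left(-146 + \left(\left(3 + 6\right) + 2\right) \left(-2\right)\right) \left(-91\right) = \left(-146 + \left(9 + 2\right) \left(-2\right)\right) \left(-91\right) = \left(-146 + 11 \left(-2\right)\right) \left(-91\right) = \left(-146 - 22\right) \left(-91\right) = \left(-168\right) \left(-91\right) = 15288$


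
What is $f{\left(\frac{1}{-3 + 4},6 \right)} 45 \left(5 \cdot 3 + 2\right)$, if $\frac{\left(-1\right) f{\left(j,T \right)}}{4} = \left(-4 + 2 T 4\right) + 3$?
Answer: $-143820$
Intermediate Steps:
$f{\left(j,T \right)} = 4 - 32 T$ ($f{\left(j,T \right)} = - 4 \left(\left(-4 + 2 T 4\right) + 3\right) = - 4 \left(\left(-4 + 8 T\right) + 3\right) = - 4 \left(-1 + 8 T\right) = 4 - 32 T$)
$f{\left(\frac{1}{-3 + 4},6 \right)} 45 \left(5 \cdot 3 + 2\right) = \left(4 - 192\right) 45 \left(5 \cdot 3 + 2\right) = \left(4 - 192\right) 45 \left(15 + 2\right) = \left(-188\right) 45 \cdot 17 = \left(-8460\right) 17 = -143820$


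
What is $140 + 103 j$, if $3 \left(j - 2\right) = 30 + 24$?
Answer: $2200$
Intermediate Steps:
$j = 20$ ($j = 2 + \frac{30 + 24}{3} = 2 + \frac{1}{3} \cdot 54 = 2 + 18 = 20$)
$140 + 103 j = 140 + 103 \cdot 20 = 140 + 2060 = 2200$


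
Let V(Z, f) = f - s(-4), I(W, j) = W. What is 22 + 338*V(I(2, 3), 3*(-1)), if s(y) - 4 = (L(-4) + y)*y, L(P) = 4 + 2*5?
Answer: 11176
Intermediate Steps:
L(P) = 14 (L(P) = 4 + 10 = 14)
s(y) = 4 + y*(14 + y) (s(y) = 4 + (14 + y)*y = 4 + y*(14 + y))
V(Z, f) = 36 + f (V(Z, f) = f - (4 + (-4)² + 14*(-4)) = f - (4 + 16 - 56) = f - 1*(-36) = f + 36 = 36 + f)
22 + 338*V(I(2, 3), 3*(-1)) = 22 + 338*(36 + 3*(-1)) = 22 + 338*(36 - 3) = 22 + 338*33 = 22 + 11154 = 11176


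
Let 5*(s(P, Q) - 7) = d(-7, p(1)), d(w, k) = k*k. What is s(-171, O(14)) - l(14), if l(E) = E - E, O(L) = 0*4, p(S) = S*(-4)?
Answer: 51/5 ≈ 10.200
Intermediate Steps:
p(S) = -4*S
O(L) = 0
d(w, k) = k**2
s(P, Q) = 51/5 (s(P, Q) = 7 + (-4*1)**2/5 = 7 + (1/5)*(-4)**2 = 7 + (1/5)*16 = 7 + 16/5 = 51/5)
l(E) = 0
s(-171, O(14)) - l(14) = 51/5 - 1*0 = 51/5 + 0 = 51/5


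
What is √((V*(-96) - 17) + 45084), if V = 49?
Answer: √40363 ≈ 200.91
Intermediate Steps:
√((V*(-96) - 17) + 45084) = √((49*(-96) - 17) + 45084) = √((-4704 - 17) + 45084) = √(-4721 + 45084) = √40363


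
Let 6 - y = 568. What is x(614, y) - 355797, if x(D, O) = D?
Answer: -355183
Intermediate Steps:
y = -562 (y = 6 - 1*568 = 6 - 568 = -562)
x(614, y) - 355797 = 614 - 355797 = -355183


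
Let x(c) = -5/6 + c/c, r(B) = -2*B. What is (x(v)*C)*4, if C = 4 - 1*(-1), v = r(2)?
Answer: 10/3 ≈ 3.3333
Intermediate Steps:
v = -4 (v = -2*2 = -4)
x(c) = 1/6 (x(c) = -5*1/6 + 1 = -5/6 + 1 = 1/6)
C = 5 (C = 4 + 1 = 5)
(x(v)*C)*4 = ((1/6)*5)*4 = (5/6)*4 = 10/3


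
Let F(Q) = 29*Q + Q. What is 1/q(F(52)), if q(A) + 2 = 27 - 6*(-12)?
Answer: 1/97 ≈ 0.010309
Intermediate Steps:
F(Q) = 30*Q
q(A) = 97 (q(A) = -2 + (27 - 6*(-12)) = -2 + (27 + 72) = -2 + 99 = 97)
1/q(F(52)) = 1/97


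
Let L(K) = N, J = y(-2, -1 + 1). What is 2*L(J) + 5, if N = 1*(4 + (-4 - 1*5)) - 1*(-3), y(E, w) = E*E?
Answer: 1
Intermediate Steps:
y(E, w) = E²
J = 4 (J = (-2)² = 4)
N = -2 (N = 1*(4 + (-4 - 5)) + 3 = 1*(4 - 9) + 3 = 1*(-5) + 3 = -5 + 3 = -2)
L(K) = -2
2*L(J) + 5 = 2*(-2) + 5 = -4 + 5 = 1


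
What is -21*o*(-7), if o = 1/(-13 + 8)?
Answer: -147/5 ≈ -29.400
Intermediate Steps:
o = -⅕ (o = 1/(-5) = -⅕ ≈ -0.20000)
-21*o*(-7) = -21*(-⅕)*(-7) = (21/5)*(-7) = -147/5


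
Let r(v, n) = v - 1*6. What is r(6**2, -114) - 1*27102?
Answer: -27072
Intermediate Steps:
r(v, n) = -6 + v (r(v, n) = v - 6 = -6 + v)
r(6**2, -114) - 1*27102 = (-6 + 6**2) - 1*27102 = (-6 + 36) - 27102 = 30 - 27102 = -27072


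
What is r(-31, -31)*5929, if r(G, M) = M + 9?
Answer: -130438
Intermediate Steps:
r(G, M) = 9 + M
r(-31, -31)*5929 = (9 - 31)*5929 = -22*5929 = -130438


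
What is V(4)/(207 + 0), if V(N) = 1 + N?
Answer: 5/207 ≈ 0.024155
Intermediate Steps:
V(4)/(207 + 0) = (1 + 4)/(207 + 0) = 5/207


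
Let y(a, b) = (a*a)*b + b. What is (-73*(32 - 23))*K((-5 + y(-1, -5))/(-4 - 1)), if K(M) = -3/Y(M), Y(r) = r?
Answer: 657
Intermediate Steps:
y(a, b) = b + b*a² (y(a, b) = a²*b + b = b*a² + b = b + b*a²)
K(M) = -3/M
(-73*(32 - 23))*K((-5 + y(-1, -5))/(-4 - 1)) = (-73*(32 - 23))*(-3*(-4 - 1)/(-5 - 5*(1 + (-1)²))) = (-73*9)*(-3*(-5/(-5 - 5*(1 + 1)))) = -(-1971)/((-5 - 5*2)*(-⅕)) = -(-1971)/((-5 - 10)*(-⅕)) = -(-1971)/((-15*(-⅕))) = -(-1971)/3 = -657*(-1) = 657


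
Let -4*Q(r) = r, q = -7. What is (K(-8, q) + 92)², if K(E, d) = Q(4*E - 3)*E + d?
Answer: 225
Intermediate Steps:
Q(r) = -r/4
K(E, d) = d + E*(¾ - E) (K(E, d) = (-(4*E - 3)/4)*E + d = (-(-3 + 4*E)/4)*E + d = (¾ - E)*E + d = E*(¾ - E) + d = d + E*(¾ - E))
(K(-8, q) + 92)² = ((-7 - 1*(-8)² + (¾)*(-8)) + 92)² = ((-7 - 1*64 - 6) + 92)² = ((-7 - 64 - 6) + 92)² = (-77 + 92)² = 15² = 225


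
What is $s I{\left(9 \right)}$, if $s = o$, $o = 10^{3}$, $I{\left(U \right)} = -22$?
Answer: $-22000$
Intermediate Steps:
$o = 1000$
$s = 1000$
$s I{\left(9 \right)} = 1000 \left(-22\right) = -22000$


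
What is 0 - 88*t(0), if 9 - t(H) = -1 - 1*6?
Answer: -1408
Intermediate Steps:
t(H) = 16 (t(H) = 9 - (-1 - 1*6) = 9 - (-1 - 6) = 9 - 1*(-7) = 9 + 7 = 16)
0 - 88*t(0) = 0 - 88*16 = 0 - 1408 = -1408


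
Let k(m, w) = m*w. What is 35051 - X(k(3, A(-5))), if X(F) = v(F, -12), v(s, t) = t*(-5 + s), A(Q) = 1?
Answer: 35027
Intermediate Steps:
X(F) = 60 - 12*F (X(F) = -12*(-5 + F) = 60 - 12*F)
35051 - X(k(3, A(-5))) = 35051 - (60 - 36) = 35051 - 1*24 = 35051 - 24 = 35027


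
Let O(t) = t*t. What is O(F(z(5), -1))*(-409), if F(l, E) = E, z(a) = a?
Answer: -409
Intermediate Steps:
O(t) = t²
O(F(z(5), -1))*(-409) = (-1)²*(-409) = 1*(-409) = -409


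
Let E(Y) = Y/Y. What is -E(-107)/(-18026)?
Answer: 1/18026 ≈ 5.5475e-5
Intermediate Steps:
E(Y) = 1
-E(-107)/(-18026) = -1/(-18026) = -(-1)/18026 = -1*(-1/18026) = 1/18026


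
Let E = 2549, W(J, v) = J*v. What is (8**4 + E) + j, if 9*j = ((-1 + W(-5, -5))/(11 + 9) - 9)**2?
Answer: 166294/25 ≈ 6651.8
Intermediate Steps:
j = 169/25 (j = ((-1 - 5*(-5))/(11 + 9) - 9)**2/9 = ((-1 + 25)/20 - 9)**2/9 = (24*(1/20) - 9)**2/9 = (6/5 - 9)**2/9 = (-39/5)**2/9 = (1/9)*(1521/25) = 169/25 ≈ 6.7600)
(8**4 + E) + j = (8**4 + 2549) + 169/25 = (4096 + 2549) + 169/25 = 6645 + 169/25 = 166294/25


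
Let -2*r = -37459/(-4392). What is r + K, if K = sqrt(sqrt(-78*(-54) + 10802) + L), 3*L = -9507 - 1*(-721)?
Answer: -37459/8784 + I*sqrt(26358 - 9*sqrt(15014))/3 ≈ -4.2645 + 52.973*I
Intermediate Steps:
L = -8786/3 (L = (-9507 - 1*(-721))/3 = (-9507 + 721)/3 = (1/3)*(-8786) = -8786/3 ≈ -2928.7)
r = -37459/8784 (r = -(-37459)/(2*(-4392)) = -(-37459)*(-1)/(2*4392) = -1/2*37459/4392 = -37459/8784 ≈ -4.2645)
K = sqrt(-8786/3 + sqrt(15014)) (K = sqrt(sqrt(-78*(-54) + 10802) - 8786/3) = sqrt(sqrt(4212 + 10802) - 8786/3) = sqrt(sqrt(15014) - 8786/3) = sqrt(-8786/3 + sqrt(15014)) ≈ 52.973*I)
r + K = -37459/8784 + sqrt(-26358 + 9*sqrt(15014))/3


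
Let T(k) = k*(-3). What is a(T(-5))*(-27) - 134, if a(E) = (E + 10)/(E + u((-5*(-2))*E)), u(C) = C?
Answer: -1519/11 ≈ -138.09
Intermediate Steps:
T(k) = -3*k
a(E) = (10 + E)/(11*E) (a(E) = (E + 10)/(E + (-5*(-2))*E) = (10 + E)/(E + 10*E) = (10 + E)/((11*E)) = (10 + E)*(1/(11*E)) = (10 + E)/(11*E))
a(T(-5))*(-27) - 134 = ((10 - 3*(-5))/(11*((-3*(-5)))))*(-27) - 134 = ((1/11)*(10 + 15)/15)*(-27) - 134 = ((1/11)*(1/15)*25)*(-27) - 134 = (5/33)*(-27) - 134 = -45/11 - 134 = -1519/11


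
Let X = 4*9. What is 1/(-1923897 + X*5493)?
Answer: -1/1726149 ≈ -5.7932e-7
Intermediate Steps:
X = 36
1/(-1923897 + X*5493) = 1/(-1923897 + 36*5493) = 1/(-1923897 + 197748) = 1/(-1726149) = -1/1726149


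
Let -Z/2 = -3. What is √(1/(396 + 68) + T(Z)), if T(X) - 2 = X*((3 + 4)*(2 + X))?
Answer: √4548157/116 ≈ 18.385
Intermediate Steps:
Z = 6 (Z = -2*(-3) = 6)
T(X) = 2 + X*(14 + 7*X) (T(X) = 2 + X*((3 + 4)*(2 + X)) = 2 + X*(7*(2 + X)) = 2 + X*(14 + 7*X))
√(1/(396 + 68) + T(Z)) = √(1/(396 + 68) + (2 + 7*6² + 14*6)) = √(1/464 + (2 + 7*36 + 84)) = √(1/464 + (2 + 252 + 84)) = √(1/464 + 338) = √(156833/464) = √4548157/116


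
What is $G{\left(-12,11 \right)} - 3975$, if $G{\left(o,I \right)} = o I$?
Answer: $-4107$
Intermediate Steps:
$G{\left(o,I \right)} = I o$
$G{\left(-12,11 \right)} - 3975 = 11 \left(-12\right) - 3975 = -132 - 3975 = -4107$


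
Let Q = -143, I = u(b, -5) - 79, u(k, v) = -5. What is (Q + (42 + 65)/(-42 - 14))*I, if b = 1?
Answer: 24345/2 ≈ 12173.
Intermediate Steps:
I = -84 (I = -5 - 79 = -84)
(Q + (42 + 65)/(-42 - 14))*I = (-143 + (42 + 65)/(-42 - 14))*(-84) = (-143 + 107/(-56))*(-84) = (-143 + 107*(-1/56))*(-84) = (-143 - 107/56)*(-84) = -8115/56*(-84) = 24345/2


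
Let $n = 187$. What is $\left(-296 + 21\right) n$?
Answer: $-51425$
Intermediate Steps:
$\left(-296 + 21\right) n = \left(-296 + 21\right) 187 = \left(-275\right) 187 = -51425$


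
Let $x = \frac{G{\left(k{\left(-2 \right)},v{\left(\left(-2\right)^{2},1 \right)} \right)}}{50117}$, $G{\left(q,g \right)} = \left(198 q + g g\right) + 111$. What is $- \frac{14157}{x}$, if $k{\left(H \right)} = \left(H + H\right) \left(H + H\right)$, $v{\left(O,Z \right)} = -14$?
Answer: $- \frac{709506369}{3475} \approx -2.0417 \cdot 10^{5}$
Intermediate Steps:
$k{\left(H \right)} = 4 H^{2}$ ($k{\left(H \right)} = 2 H 2 H = 4 H^{2}$)
$G{\left(q,g \right)} = 111 + g^{2} + 198 q$ ($G{\left(q,g \right)} = \left(198 q + g^{2}\right) + 111 = \left(g^{2} + 198 q\right) + 111 = 111 + g^{2} + 198 q$)
$x = \frac{3475}{50117}$ ($x = \frac{111 + \left(-14\right)^{2} + 198 \cdot 4 \left(-2\right)^{2}}{50117} = \left(111 + 196 + 198 \cdot 4 \cdot 4\right) \frac{1}{50117} = \left(111 + 196 + 198 \cdot 16\right) \frac{1}{50117} = \left(111 + 196 + 3168\right) \frac{1}{50117} = 3475 \cdot \frac{1}{50117} = \frac{3475}{50117} \approx 0.069338$)
$- \frac{14157}{x} = - \frac{14157}{\frac{3475}{50117}} = \left(-14157\right) \frac{50117}{3475} = - \frac{709506369}{3475}$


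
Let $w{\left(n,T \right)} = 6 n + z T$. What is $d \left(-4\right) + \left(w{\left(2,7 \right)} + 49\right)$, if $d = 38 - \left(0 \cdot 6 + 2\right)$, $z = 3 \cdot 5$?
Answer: $22$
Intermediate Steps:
$z = 15$
$w{\left(n,T \right)} = 6 n + 15 T$
$d = 36$ ($d = 38 - \left(0 + 2\right) = 38 - 2 = 36$)
$d \left(-4\right) + \left(w{\left(2,7 \right)} + 49\right) = 36 \left(-4\right) + \left(\left(6 \cdot 2 + 15 \cdot 7\right) + 49\right) = -144 + \left(\left(12 + 105\right) + 49\right) = -144 + \left(117 + 49\right) = -144 + 166 = 22$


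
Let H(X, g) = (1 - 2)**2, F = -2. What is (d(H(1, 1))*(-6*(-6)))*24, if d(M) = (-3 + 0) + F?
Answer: -4320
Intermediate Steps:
H(X, g) = 1 (H(X, g) = (-1)**2 = 1)
d(M) = -5 (d(M) = (-3 + 0) - 2 = -3 - 2 = -5)
(d(H(1, 1))*(-6*(-6)))*24 = -(-30)*(-6)*24 = -5*36*24 = -180*24 = -4320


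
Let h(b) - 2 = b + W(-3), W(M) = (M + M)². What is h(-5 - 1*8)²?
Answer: 625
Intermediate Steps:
W(M) = 4*M² (W(M) = (2*M)² = 4*M²)
h(b) = 38 + b (h(b) = 2 + (b + 4*(-3)²) = 2 + (b + 4*9) = 2 + (b + 36) = 2 + (36 + b) = 38 + b)
h(-5 - 1*8)² = (38 + (-5 - 1*8))² = (38 + (-5 - 8))² = (38 - 13)² = 25² = 625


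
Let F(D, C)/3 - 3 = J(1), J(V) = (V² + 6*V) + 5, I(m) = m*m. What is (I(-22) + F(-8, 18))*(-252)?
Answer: -133308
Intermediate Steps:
I(m) = m²
J(V) = 5 + V² + 6*V
F(D, C) = 45 (F(D, C) = 9 + 3*(5 + 1² + 6*1) = 9 + 3*(5 + 1 + 6) = 9 + 3*12 = 9 + 36 = 45)
(I(-22) + F(-8, 18))*(-252) = ((-22)² + 45)*(-252) = (484 + 45)*(-252) = 529*(-252) = -133308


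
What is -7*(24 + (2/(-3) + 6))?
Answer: -616/3 ≈ -205.33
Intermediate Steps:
-7*(24 + (2/(-3) + 6)) = -7*(24 + (-1/3*2 + 6)) = -7*(24 + (-2/3 + 6)) = -7*(24 + 16/3) = -7*88/3 = -616/3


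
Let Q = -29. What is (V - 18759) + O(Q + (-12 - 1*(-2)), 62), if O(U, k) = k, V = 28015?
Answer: 9318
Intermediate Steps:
(V - 18759) + O(Q + (-12 - 1*(-2)), 62) = (28015 - 18759) + 62 = 9256 + 62 = 9318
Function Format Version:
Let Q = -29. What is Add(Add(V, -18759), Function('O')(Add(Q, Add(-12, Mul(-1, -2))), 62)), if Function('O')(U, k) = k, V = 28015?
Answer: 9318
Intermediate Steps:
Add(Add(V, -18759), Function('O')(Add(Q, Add(-12, Mul(-1, -2))), 62)) = Add(Add(28015, -18759), 62) = Add(9256, 62) = 9318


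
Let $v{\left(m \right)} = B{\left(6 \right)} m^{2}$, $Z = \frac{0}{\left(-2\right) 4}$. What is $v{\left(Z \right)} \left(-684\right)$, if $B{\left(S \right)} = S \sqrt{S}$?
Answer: $0$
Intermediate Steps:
$B{\left(S \right)} = S^{\frac{3}{2}}$
$Z = 0$ ($Z = \frac{0}{-8} = 0 \left(- \frac{1}{8}\right) = 0$)
$v{\left(m \right)} = 6 \sqrt{6} m^{2}$ ($v{\left(m \right)} = 6^{\frac{3}{2}} m^{2} = 6 \sqrt{6} m^{2}$)
$v{\left(Z \right)} \left(-684\right) = 6 \sqrt{6} \cdot 0^{2} \left(-684\right) = 6 \sqrt{6} \cdot 0 \left(-684\right) = 0 \left(-684\right) = 0$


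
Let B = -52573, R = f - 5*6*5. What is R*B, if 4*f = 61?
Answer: 28336847/4 ≈ 7.0842e+6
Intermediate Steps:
f = 61/4 (f = (1/4)*61 = 61/4 ≈ 15.250)
R = -539/4 (R = 61/4 - 5*6*5 = 61/4 - 30*5 = 61/4 - 1*150 = 61/4 - 150 = -539/4 ≈ -134.75)
R*B = -539/4*(-52573) = 28336847/4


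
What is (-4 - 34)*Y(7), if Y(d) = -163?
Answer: 6194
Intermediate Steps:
(-4 - 34)*Y(7) = (-4 - 34)*(-163) = -38*(-163) = 6194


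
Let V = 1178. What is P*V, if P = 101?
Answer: 118978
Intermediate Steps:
P*V = 101*1178 = 118978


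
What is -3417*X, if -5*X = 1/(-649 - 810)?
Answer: -3417/7295 ≈ -0.46840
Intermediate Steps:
X = 1/7295 (X = -1/(5*(-649 - 810)) = -⅕/(-1459) = -⅕*(-1/1459) = 1/7295 ≈ 0.00013708)
-3417*X = -3417*1/7295 = -3417/7295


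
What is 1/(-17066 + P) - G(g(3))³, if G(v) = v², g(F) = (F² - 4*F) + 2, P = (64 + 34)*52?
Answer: -11971/11970 ≈ -1.0001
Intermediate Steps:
P = 5096 (P = 98*52 = 5096)
g(F) = 2 + F² - 4*F
1/(-17066 + P) - G(g(3))³ = 1/(-17066 + 5096) - ((2 + 3² - 4*3)²)³ = 1/(-11970) - ((2 + 9 - 12)²)³ = -1/11970 - ((-1)²)³ = -1/11970 - 1*1³ = -1/11970 - 1*1 = -1/11970 - 1 = -11971/11970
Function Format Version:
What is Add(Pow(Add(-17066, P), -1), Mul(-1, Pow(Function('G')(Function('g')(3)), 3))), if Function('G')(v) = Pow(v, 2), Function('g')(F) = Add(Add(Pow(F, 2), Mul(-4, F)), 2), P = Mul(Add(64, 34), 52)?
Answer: Rational(-11971, 11970) ≈ -1.0001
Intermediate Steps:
P = 5096 (P = Mul(98, 52) = 5096)
Function('g')(F) = Add(2, Pow(F, 2), Mul(-4, F))
Add(Pow(Add(-17066, P), -1), Mul(-1, Pow(Function('G')(Function('g')(3)), 3))) = Add(Pow(Add(-17066, 5096), -1), Mul(-1, Pow(Pow(Add(2, Pow(3, 2), Mul(-4, 3)), 2), 3))) = Add(Pow(-11970, -1), Mul(-1, Pow(Pow(Add(2, 9, -12), 2), 3))) = Add(Rational(-1, 11970), Mul(-1, Pow(Pow(-1, 2), 3))) = Add(Rational(-1, 11970), Mul(-1, Pow(1, 3))) = Add(Rational(-1, 11970), Mul(-1, 1)) = Add(Rational(-1, 11970), -1) = Rational(-11971, 11970)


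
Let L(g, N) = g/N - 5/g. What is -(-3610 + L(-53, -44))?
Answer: 8415491/2332 ≈ 3608.7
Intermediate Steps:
L(g, N) = -5/g + g/N
-(-3610 + L(-53, -44)) = -(-3610 + (-5/(-53) - 53/(-44))) = -(-3610 + (-5*(-1/53) - 53*(-1/44))) = -(-3610 + (5/53 + 53/44)) = -(-3610 + 3029/2332) = -1*(-8415491/2332) = 8415491/2332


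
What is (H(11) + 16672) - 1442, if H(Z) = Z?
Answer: 15241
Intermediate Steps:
(H(11) + 16672) - 1442 = (11 + 16672) - 1442 = 16683 - 1442 = 15241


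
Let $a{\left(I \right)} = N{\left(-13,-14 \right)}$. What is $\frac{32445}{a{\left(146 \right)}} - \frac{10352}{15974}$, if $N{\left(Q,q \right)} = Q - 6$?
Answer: $- \frac{259236559}{151753} \approx -1708.3$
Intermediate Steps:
$N{\left(Q,q \right)} = -6 + Q$
$a{\left(I \right)} = -19$ ($a{\left(I \right)} = -6 - 13 = -19$)
$\frac{32445}{a{\left(146 \right)}} - \frac{10352}{15974} = \frac{32445}{-19} - \frac{10352}{15974} = 32445 \left(- \frac{1}{19}\right) - \frac{5176}{7987} = - \frac{32445}{19} - \frac{5176}{7987} = - \frac{259236559}{151753}$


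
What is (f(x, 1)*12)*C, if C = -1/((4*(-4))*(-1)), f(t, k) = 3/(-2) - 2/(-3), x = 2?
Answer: 5/8 ≈ 0.62500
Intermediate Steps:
f(t, k) = -⅚ (f(t, k) = 3*(-½) - 2*(-⅓) = -3/2 + ⅔ = -⅚)
C = -1/16 (C = -1/((-16*(-1))) = -1/16 ≈ -0.062500)
(f(x, 1)*12)*C = -⅚*12*(-1/16) = -10*(-1/16) = 5/8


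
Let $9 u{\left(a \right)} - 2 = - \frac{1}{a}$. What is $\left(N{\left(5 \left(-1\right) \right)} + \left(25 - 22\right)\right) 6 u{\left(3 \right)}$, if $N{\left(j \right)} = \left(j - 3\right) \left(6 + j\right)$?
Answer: $- \frac{50}{9} \approx -5.5556$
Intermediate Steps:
$u{\left(a \right)} = \frac{2}{9} - \frac{1}{9 a}$ ($u{\left(a \right)} = \frac{2}{9} + \frac{\left(-1\right) \frac{1}{a}}{9} = \frac{2}{9} - \frac{1}{9 a}$)
$N{\left(j \right)} = \left(-3 + j\right) \left(6 + j\right)$
$\left(N{\left(5 \left(-1\right) \right)} + \left(25 - 22\right)\right) 6 u{\left(3 \right)} = \left(\left(-18 + \left(5 \left(-1\right)\right)^{2} + 3 \cdot 5 \left(-1\right)\right) + \left(25 - 22\right)\right) 6 \frac{-1 + 2 \cdot 3}{9 \cdot 3} = \left(\left(-18 + \left(-5\right)^{2} + 3 \left(-5\right)\right) + \left(25 - 22\right)\right) 6 \cdot \frac{1}{9} \cdot \frac{1}{3} \left(-1 + 6\right) = \left(\left(-18 + 25 - 15\right) + 3\right) 6 \cdot \frac{1}{9} \cdot \frac{1}{3} \cdot 5 = \left(-8 + 3\right) 6 \cdot \frac{5}{27} = \left(-5\right) \frac{10}{9} = - \frac{50}{9}$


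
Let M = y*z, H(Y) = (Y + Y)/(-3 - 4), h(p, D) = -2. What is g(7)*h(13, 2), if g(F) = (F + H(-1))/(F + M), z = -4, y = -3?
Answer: -102/133 ≈ -0.76692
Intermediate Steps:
H(Y) = -2*Y/7 (H(Y) = (2*Y)/(-7) = (2*Y)*(-⅐) = -2*Y/7)
M = 12 (M = -3*(-4) = 12)
g(F) = (2/7 + F)/(12 + F) (g(F) = (F - 2/7*(-1))/(F + 12) = (F + 2/7)/(12 + F) = (2/7 + F)/(12 + F))
g(7)*h(13, 2) = ((2/7 + 7)/(12 + 7))*(-2) = ((51/7)/19)*(-2) = ((1/19)*(51/7))*(-2) = (51/133)*(-2) = -102/133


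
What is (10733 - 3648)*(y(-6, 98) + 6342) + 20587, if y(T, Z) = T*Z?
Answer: 40787677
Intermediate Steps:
(10733 - 3648)*(y(-6, 98) + 6342) + 20587 = (10733 - 3648)*(-6*98 + 6342) + 20587 = 7085*(-588 + 6342) + 20587 = 7085*5754 + 20587 = 40767090 + 20587 = 40787677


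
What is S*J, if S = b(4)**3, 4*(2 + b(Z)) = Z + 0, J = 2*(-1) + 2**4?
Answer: -14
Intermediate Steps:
J = 14 (J = -2 + 16 = 14)
b(Z) = -2 + Z/4 (b(Z) = -2 + (Z + 0)/4 = -2 + Z/4)
S = -1 (S = (-2 + (1/4)*4)**3 = (-2 + 1)**3 = (-1)**3 = -1)
S*J = -1*14 = -14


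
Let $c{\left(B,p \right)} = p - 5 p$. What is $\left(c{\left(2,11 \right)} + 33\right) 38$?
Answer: $-418$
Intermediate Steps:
$c{\left(B,p \right)} = - 4 p$
$\left(c{\left(2,11 \right)} + 33\right) 38 = \left(\left(-4\right) 11 + 33\right) 38 = \left(-44 + 33\right) 38 = \left(-11\right) 38 = -418$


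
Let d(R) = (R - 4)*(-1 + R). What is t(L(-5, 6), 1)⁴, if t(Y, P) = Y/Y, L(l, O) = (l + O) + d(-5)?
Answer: 1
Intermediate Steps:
d(R) = (-1 + R)*(-4 + R) (d(R) = (-4 + R)*(-1 + R) = (-1 + R)*(-4 + R))
L(l, O) = 54 + O + l (L(l, O) = (l + O) + (4 + (-5)² - 5*(-5)) = (O + l) + (4 + 25 + 25) = (O + l) + 54 = 54 + O + l)
t(Y, P) = 1
t(L(-5, 6), 1)⁴ = 1⁴ = 1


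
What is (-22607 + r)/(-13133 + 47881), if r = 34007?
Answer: 2850/8687 ≈ 0.32808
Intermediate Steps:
(-22607 + r)/(-13133 + 47881) = (-22607 + 34007)/(-13133 + 47881) = 11400/34748 = 11400*(1/34748) = 2850/8687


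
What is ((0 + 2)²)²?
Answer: 16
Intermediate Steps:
((0 + 2)²)² = (2²)² = 4² = 16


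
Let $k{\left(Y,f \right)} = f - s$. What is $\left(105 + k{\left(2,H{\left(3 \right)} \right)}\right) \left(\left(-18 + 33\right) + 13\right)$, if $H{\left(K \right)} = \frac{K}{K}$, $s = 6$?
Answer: $2800$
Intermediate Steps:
$H{\left(K \right)} = 1$
$k{\left(Y,f \right)} = -6 + f$ ($k{\left(Y,f \right)} = f - 6 = -6 + f$)
$\left(105 + k{\left(2,H{\left(3 \right)} \right)}\right) \left(\left(-18 + 33\right) + 13\right) = \left(105 + \left(-6 + 1\right)\right) \left(\left(-18 + 33\right) + 13\right) = \left(105 - 5\right) \left(15 + 13\right) = 100 \cdot 28 = 2800$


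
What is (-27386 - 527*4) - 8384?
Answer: -37878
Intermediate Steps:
(-27386 - 527*4) - 8384 = (-27386 - 2108) - 8384 = -29494 - 8384 = -37878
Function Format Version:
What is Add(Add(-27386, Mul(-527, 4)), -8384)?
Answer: -37878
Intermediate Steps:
Add(Add(-27386, Mul(-527, 4)), -8384) = Add(Add(-27386, -2108), -8384) = Add(-29494, -8384) = -37878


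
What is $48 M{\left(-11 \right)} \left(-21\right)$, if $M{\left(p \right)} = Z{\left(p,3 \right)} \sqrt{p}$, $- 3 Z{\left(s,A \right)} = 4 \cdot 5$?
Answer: $6720 i \sqrt{11} \approx 22288.0 i$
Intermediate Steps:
$Z{\left(s,A \right)} = - \frac{20}{3}$ ($Z{\left(s,A \right)} = - \frac{4 \cdot 5}{3} = \left(- \frac{1}{3}\right) 20 = - \frac{20}{3}$)
$M{\left(p \right)} = - \frac{20 \sqrt{p}}{3}$
$48 M{\left(-11 \right)} \left(-21\right) = 48 \left(- \frac{20 \sqrt{-11}}{3}\right) \left(-21\right) = 48 \left(- \frac{20 i \sqrt{11}}{3}\right) \left(-21\right) = - 320 i \sqrt{11} \left(-21\right) = 6720 i \sqrt{11}$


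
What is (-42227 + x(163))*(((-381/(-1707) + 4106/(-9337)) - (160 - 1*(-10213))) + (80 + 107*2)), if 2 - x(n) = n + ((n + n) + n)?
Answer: 2295994232361754/5312753 ≈ 4.3217e+8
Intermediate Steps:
x(n) = 2 - 4*n (x(n) = 2 - (n + ((n + n) + n)) = 2 - (n + (2*n + n)) = 2 - (n + 3*n) = 2 - 4*n)
(-42227 + x(163))*(((-381/(-1707) + 4106/(-9337)) - (160 - 1*(-10213))) + (80 + 107*2)) = (-42227 + (2 - 4*163))*(((-381/(-1707) + 4106/(-9337)) - (160 - 1*(-10213))) + (80 + 107*2)) = (-42227 + (2 - 652))*(((-381*(-1/1707) + 4106*(-1/9337)) - (160 + 10213)) + (80 + 214)) = (-42227 - 650)*(((127/569 - 4106/9337) - 1*10373) + 294) = -42877*((-1150515/5312753 - 10373) + 294) = -42877*(-55110337384/5312753 + 294) = -42877*(-53548388002/5312753) = 2295994232361754/5312753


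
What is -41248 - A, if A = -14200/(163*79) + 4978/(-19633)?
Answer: -10427734797662/252814141 ≈ -41247.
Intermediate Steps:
A = -342890306/252814141 (A = -14200/12877 + 4978*(-1/19633) = -14200*1/12877 - 4978/19633 = -14200/12877 - 4978/19633 = -342890306/252814141 ≈ -1.3563)
-41248 - A = -41248 - 1*(-342890306/252814141) = -41248 + 342890306/252814141 = -10427734797662/252814141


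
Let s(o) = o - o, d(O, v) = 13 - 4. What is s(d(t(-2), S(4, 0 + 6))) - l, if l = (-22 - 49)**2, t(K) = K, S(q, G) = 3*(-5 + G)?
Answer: -5041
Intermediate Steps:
S(q, G) = -15 + 3*G
d(O, v) = 9
s(o) = 0
l = 5041 (l = (-71)**2 = 5041)
s(d(t(-2), S(4, 0 + 6))) - l = 0 - 1*5041 = 0 - 5041 = -5041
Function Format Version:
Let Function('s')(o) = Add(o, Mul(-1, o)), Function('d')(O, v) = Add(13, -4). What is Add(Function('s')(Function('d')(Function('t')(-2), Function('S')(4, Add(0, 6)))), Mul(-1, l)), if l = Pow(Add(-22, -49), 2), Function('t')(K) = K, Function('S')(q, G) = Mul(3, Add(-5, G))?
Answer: -5041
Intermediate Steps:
Function('S')(q, G) = Add(-15, Mul(3, G))
Function('d')(O, v) = 9
Function('s')(o) = 0
l = 5041 (l = Pow(-71, 2) = 5041)
Add(Function('s')(Function('d')(Function('t')(-2), Function('S')(4, Add(0, 6)))), Mul(-1, l)) = Add(0, Mul(-1, 5041)) = Add(0, -5041) = -5041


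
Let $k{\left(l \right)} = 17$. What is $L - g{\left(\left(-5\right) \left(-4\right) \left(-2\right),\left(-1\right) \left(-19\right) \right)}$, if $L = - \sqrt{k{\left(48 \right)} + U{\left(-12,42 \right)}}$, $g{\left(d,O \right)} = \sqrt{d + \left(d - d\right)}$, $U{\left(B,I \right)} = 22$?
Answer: $- \sqrt{39} - 2 i \sqrt{10} \approx -6.245 - 6.3246 i$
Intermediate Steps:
$g{\left(d,O \right)} = \sqrt{d}$ ($g{\left(d,O \right)} = \sqrt{d + 0} = \sqrt{d}$)
$L = - \sqrt{39}$ ($L = - \sqrt{17 + 22} = - \sqrt{39} \approx -6.245$)
$L - g{\left(\left(-5\right) \left(-4\right) \left(-2\right),\left(-1\right) \left(-19\right) \right)} = - \sqrt{39} - \sqrt{\left(-5\right) \left(-4\right) \left(-2\right)} = - \sqrt{39} - \sqrt{20 \left(-2\right)} = - \sqrt{39} - \sqrt{-40} = - \sqrt{39} - 2 i \sqrt{10}$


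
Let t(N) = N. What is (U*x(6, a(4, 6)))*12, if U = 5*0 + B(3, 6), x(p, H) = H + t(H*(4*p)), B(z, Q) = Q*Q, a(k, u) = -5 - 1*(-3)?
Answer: -21600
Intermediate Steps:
a(k, u) = -2 (a(k, u) = -5 + 3 = -2)
B(z, Q) = Q²
x(p, H) = H + 4*H*p (x(p, H) = H + H*(4*p) = H + 4*H*p)
U = 36 (U = 5*0 + 6² = 0 + 36 = 36)
(U*x(6, a(4, 6)))*12 = (36*(-2*(1 + 4*6)))*12 = (36*(-2*(1 + 24)))*12 = (36*(-2*25))*12 = (36*(-50))*12 = -1800*12 = -21600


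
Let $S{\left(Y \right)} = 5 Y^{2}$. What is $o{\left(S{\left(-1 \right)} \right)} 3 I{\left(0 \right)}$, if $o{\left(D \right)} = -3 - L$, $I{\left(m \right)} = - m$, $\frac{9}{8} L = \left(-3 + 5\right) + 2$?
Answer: $0$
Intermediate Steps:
$L = \frac{32}{9}$ ($L = \frac{8 \left(\left(-3 + 5\right) + 2\right)}{9} = \frac{8 \left(2 + 2\right)}{9} = \frac{8}{9} \cdot 4 = \frac{32}{9} \approx 3.5556$)
$o{\left(D \right)} = - \frac{59}{9}$ ($o{\left(D \right)} = -3 - \frac{32}{9} = - \frac{59}{9}$)
$o{\left(S{\left(-1 \right)} \right)} 3 I{\left(0 \right)} = \left(- \frac{59}{9}\right) 3 \left(\left(-1\right) 0\right) = \left(- \frac{59}{3}\right) 0 = 0$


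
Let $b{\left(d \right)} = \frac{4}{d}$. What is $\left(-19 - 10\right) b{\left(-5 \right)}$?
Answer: $\frac{116}{5} \approx 23.2$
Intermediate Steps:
$\left(-19 - 10\right) b{\left(-5 \right)} = \left(-19 - 10\right) \frac{4}{-5} = - 29 \cdot 4 \left(- \frac{1}{5}\right) = \left(-29\right) \left(- \frac{4}{5}\right) = \frac{116}{5}$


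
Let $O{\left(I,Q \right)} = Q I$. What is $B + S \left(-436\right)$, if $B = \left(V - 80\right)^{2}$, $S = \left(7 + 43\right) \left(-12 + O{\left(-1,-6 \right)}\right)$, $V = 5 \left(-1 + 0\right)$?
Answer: $138025$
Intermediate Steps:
$V = -5$ ($V = 5 \left(-1\right) = -5$)
$O{\left(I,Q \right)} = I Q$
$S = -300$ ($S = \left(7 + 43\right) \left(-12 - -6\right) = 50 \left(-12 + 6\right) = 50 \left(-6\right) = -300$)
$B = 7225$ ($B = \left(-5 - 80\right)^{2} = \left(-85\right)^{2} = 7225$)
$B + S \left(-436\right) = 7225 - -130800 = 7225 + 130800 = 138025$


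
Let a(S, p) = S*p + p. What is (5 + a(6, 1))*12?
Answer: 144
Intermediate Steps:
a(S, p) = p + S*p
(5 + a(6, 1))*12 = (5 + 1*(1 + 6))*12 = (5 + 1*7)*12 = (5 + 7)*12 = 12*12 = 144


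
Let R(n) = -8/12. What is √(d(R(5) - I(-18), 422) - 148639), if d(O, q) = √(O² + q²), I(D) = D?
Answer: √(-1337751 + 6*√401365)/3 ≈ 384.99*I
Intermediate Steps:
R(n) = -⅔ (R(n) = -8*1/12 = -⅔)
√(d(R(5) - I(-18), 422) - 148639) = √(√((-⅔ - 1*(-18))² + 422²) - 148639) = √(√((-⅔ + 18)² + 178084) - 148639) = √(√((52/3)² + 178084) - 148639) = √(√(2704/9 + 178084) - 148639) = √(√(1605460/9) - 148639) = √(2*√401365/3 - 148639) = √(-148639 + 2*√401365/3)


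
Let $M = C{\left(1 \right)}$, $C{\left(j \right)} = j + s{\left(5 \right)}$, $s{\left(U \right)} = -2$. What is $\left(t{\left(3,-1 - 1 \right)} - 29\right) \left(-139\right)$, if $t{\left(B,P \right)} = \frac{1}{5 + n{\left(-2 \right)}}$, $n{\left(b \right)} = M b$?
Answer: $\frac{28078}{7} \approx 4011.1$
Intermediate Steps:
$C{\left(j \right)} = -2 + j$ ($C{\left(j \right)} = j - 2 = -2 + j$)
$M = -1$ ($M = -2 + 1 = -1$)
$n{\left(b \right)} = - b$
$t{\left(B,P \right)} = \frac{1}{7}$ ($t{\left(B,P \right)} = \frac{1}{5 - -2} = \frac{1}{5 + 2} = \frac{1}{7}$)
$\left(t{\left(3,-1 - 1 \right)} - 29\right) \left(-139\right) = \left(\frac{1}{7} - 29\right) \left(-139\right) = \left(- \frac{202}{7}\right) \left(-139\right) = \frac{28078}{7}$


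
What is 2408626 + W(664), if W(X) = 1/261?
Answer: 628651387/261 ≈ 2.4086e+6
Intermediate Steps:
W(X) = 1/261
2408626 + W(664) = 2408626 + 1/261 = 628651387/261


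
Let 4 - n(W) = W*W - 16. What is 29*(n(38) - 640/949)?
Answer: -39208464/949 ≈ -41316.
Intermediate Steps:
n(W) = 20 - W² (n(W) = 4 - (W*W - 16) = 4 - (W² - 16) = 4 - (-16 + W²) = 4 + (16 - W²) = 20 - W²)
29*(n(38) - 640/949) = 29*((20 - 1*38²) - 640/949) = 29*((20 - 1*1444) - 640*1/949) = 29*((20 - 1444) - 640/949) = 29*(-1424 - 640/949) = 29*(-1352016/949) = -39208464/949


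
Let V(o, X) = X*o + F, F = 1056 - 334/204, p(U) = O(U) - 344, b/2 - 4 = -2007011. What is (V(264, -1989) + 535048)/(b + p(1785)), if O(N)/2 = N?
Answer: -1122649/409100376 ≈ -0.0027442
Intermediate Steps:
O(N) = 2*N
b = -4014014 (b = 8 + 2*(-2007011) = 8 - 4014022 = -4014014)
p(U) = -344 + 2*U (p(U) = 2*U - 344 = -344 + 2*U)
F = 107545/102 (F = 1056 - 334*1/204 = 1056 - 167/102 = 107545/102 ≈ 1054.4)
V(o, X) = 107545/102 + X*o (V(o, X) = X*o + 107545/102 = 107545/102 + X*o)
(V(264, -1989) + 535048)/(b + p(1785)) = ((107545/102 - 1989*264) + 535048)/(-4014014 + (-344 + 2*1785)) = ((107545/102 - 525096) + 535048)/(-4014014 + (-344 + 3570)) = (-53452247/102 + 535048)/(-4014014 + 3226) = (1122649/102)/(-4010788) = (1122649/102)*(-1/4010788) = -1122649/409100376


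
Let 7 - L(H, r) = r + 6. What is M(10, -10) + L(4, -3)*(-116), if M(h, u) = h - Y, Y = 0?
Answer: -454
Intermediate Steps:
L(H, r) = 1 - r (L(H, r) = 7 - (r + 6) = 7 - (6 + r) = 7 + (-6 - r) = 1 - r)
M(h, u) = h (M(h, u) = h - 1*0 = h + 0 = h)
M(10, -10) + L(4, -3)*(-116) = 10 + (1 - 1*(-3))*(-116) = 10 + (1 + 3)*(-116) = 10 + 4*(-116) = 10 - 464 = -454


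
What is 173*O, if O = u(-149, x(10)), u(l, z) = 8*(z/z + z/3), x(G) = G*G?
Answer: 142552/3 ≈ 47517.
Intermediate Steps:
x(G) = G²
u(l, z) = 8 + 8*z/3 (u(l, z) = 8*(1 + z*(⅓)) = 8*(1 + z/3) = 8 + 8*z/3)
O = 824/3 (O = 8 + (8/3)*10² = 8 + (8/3)*100 = 8 + 800/3 = 824/3 ≈ 274.67)
173*O = 173*(824/3) = 142552/3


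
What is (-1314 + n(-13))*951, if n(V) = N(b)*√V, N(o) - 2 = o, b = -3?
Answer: -1249614 - 951*I*√13 ≈ -1.2496e+6 - 3428.9*I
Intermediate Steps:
N(o) = 2 + o
n(V) = -√V (n(V) = (2 - 3)*√V = -√V)
(-1314 + n(-13))*951 = (-1314 - √(-13))*951 = (-1314 - I*√13)*951 = -1249614 - 951*I*√13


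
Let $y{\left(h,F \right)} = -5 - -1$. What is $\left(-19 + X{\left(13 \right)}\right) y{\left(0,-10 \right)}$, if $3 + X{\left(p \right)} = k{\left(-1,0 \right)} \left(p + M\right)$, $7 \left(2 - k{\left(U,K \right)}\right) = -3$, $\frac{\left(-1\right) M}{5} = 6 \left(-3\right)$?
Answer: $- \frac{6388}{7} \approx -912.57$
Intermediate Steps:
$M = 90$ ($M = - 5 \cdot 6 \left(-3\right) = \left(-5\right) \left(-18\right) = 90$)
$k{\left(U,K \right)} = \frac{17}{7}$ ($k{\left(U,K \right)} = 2 - - \frac{3}{7} = 2 + \frac{3}{7} = \frac{17}{7}$)
$y{\left(h,F \right)} = -4$ ($y{\left(h,F \right)} = -5 + 1 = -4$)
$X{\left(p \right)} = \frac{1509}{7} + \frac{17 p}{7}$ ($X{\left(p \right)} = -3 + \frac{17 \left(p + 90\right)}{7} = -3 + \frac{17 \left(90 + p\right)}{7} = -3 + \left(\frac{1530}{7} + \frac{17 p}{7}\right) = \frac{1509}{7} + \frac{17 p}{7}$)
$\left(-19 + X{\left(13 \right)}\right) y{\left(0,-10 \right)} = \left(-19 + \left(\frac{1509}{7} + \frac{17}{7} \cdot 13\right)\right) \left(-4\right) = \left(-19 + \left(\frac{1509}{7} + \frac{221}{7}\right)\right) \left(-4\right) = \left(-19 + \frac{1730}{7}\right) \left(-4\right) = \frac{1597}{7} \left(-4\right) = - \frac{6388}{7}$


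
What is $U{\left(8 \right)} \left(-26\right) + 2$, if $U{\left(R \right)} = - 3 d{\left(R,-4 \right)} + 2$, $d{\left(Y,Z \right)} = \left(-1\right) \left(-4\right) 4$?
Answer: $1198$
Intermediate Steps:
$d{\left(Y,Z \right)} = 16$ ($d{\left(Y,Z \right)} = 4 \cdot 4 = 16$)
$U{\left(R \right)} = -46$ ($U{\left(R \right)} = \left(-3\right) 16 + 2 = -48 + 2 = -46$)
$U{\left(8 \right)} \left(-26\right) + 2 = \left(-46\right) \left(-26\right) + 2 = 1196 + 2 = 1198$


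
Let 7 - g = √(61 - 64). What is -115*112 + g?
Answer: -12873 - I*√3 ≈ -12873.0 - 1.732*I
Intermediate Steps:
g = 7 - I*√3 (g = 7 - √(61 - 64) = 7 - √(-3) = 7 - I*√3 ≈ 7.0 - 1.732*I)
-115*112 + g = -115*112 + (7 - I*√3) = -12880 + (7 - I*√3) = -12873 - I*√3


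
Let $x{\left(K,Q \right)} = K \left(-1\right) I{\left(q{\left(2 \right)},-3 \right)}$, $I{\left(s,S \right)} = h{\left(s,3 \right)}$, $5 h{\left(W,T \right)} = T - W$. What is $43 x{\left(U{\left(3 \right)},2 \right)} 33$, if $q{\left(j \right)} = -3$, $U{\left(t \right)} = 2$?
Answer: $- \frac{17028}{5} \approx -3405.6$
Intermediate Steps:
$h{\left(W,T \right)} = - \frac{W}{5} + \frac{T}{5}$ ($h{\left(W,T \right)} = \frac{T - W}{5} = - \frac{W}{5} + \frac{T}{5}$)
$I{\left(s,S \right)} = \frac{3}{5} - \frac{s}{5}$ ($I{\left(s,S \right)} = - \frac{s}{5} + \frac{1}{5} \cdot 3 = - \frac{s}{5} + \frac{3}{5} = \frac{3}{5} - \frac{s}{5}$)
$x{\left(K,Q \right)} = - \frac{6 K}{5}$ ($x{\left(K,Q \right)} = K \left(-1\right) \left(\frac{3}{5} - - \frac{3}{5}\right) = - K \left(\frac{3}{5} + \frac{3}{5}\right) = - K \frac{6}{5} = - \frac{6 K}{5}$)
$43 x{\left(U{\left(3 \right)},2 \right)} 33 = 43 \left(\left(- \frac{6}{5}\right) 2\right) 33 = 43 \left(- \frac{12}{5}\right) 33 = \left(- \frac{516}{5}\right) 33 = - \frac{17028}{5}$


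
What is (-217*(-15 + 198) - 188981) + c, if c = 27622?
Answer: -201070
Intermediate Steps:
(-217*(-15 + 198) - 188981) + c = (-217*(-15 + 198) - 188981) + 27622 = (-217*183 - 188981) + 27622 = (-39711 - 188981) + 27622 = -228692 + 27622 = -201070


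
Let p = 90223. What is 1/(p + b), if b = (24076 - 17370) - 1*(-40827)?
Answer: 1/137756 ≈ 7.2592e-6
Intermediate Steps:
b = 47533 (b = 6706 + 40827 = 47533)
1/(p + b) = 1/(90223 + 47533) = 1/137756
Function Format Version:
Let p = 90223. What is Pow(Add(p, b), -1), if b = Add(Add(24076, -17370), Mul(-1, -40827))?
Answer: Rational(1, 137756) ≈ 7.2592e-6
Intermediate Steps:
b = 47533 (b = Add(6706, 40827) = 47533)
Pow(Add(p, b), -1) = Pow(Add(90223, 47533), -1) = Pow(137756, -1) = Rational(1, 137756)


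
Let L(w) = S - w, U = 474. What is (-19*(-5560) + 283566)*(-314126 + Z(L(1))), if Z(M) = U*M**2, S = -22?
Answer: -24667876280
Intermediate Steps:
L(w) = -22 - w
Z(M) = 474*M**2
(-19*(-5560) + 283566)*(-314126 + Z(L(1))) = (-19*(-5560) + 283566)*(-314126 + 474*(-22 - 1*1)**2) = (105640 + 283566)*(-314126 + 474*(-22 - 1)**2) = 389206*(-314126 + 474*(-23)**2) = 389206*(-314126 + 474*529) = 389206*(-314126 + 250746) = 389206*(-63380) = -24667876280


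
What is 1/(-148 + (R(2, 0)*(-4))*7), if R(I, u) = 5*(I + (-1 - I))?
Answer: -⅛ ≈ -0.12500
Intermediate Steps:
R(I, u) = -5 (R(I, u) = 5*(-1) = -5)
1/(-148 + (R(2, 0)*(-4))*7) = 1/(-148 - 5*(-4)*7) = 1/(-148 + 20*7) = 1/(-148 + 140) = 1/(-8) = -⅛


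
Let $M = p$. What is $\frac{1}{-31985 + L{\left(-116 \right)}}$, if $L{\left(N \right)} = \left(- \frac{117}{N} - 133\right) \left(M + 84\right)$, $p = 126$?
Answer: $- \frac{58}{3462785} \approx -1.675 \cdot 10^{-5}$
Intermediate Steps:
$M = 126$
$L{\left(N \right)} = -27930 - \frac{24570}{N}$ ($L{\left(N \right)} = \left(- \frac{117}{N} - 133\right) \left(126 + 84\right) = \left(-133 - \frac{117}{N}\right) 210 = -27930 - \frac{24570}{N}$)
$\frac{1}{-31985 + L{\left(-116 \right)}} = \frac{1}{-31985 - \left(27930 + \frac{24570}{-116}\right)} = \frac{1}{-31985 - \frac{1607655}{58}} = \frac{1}{- \frac{3462785}{58}} = - \frac{58}{3462785}$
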